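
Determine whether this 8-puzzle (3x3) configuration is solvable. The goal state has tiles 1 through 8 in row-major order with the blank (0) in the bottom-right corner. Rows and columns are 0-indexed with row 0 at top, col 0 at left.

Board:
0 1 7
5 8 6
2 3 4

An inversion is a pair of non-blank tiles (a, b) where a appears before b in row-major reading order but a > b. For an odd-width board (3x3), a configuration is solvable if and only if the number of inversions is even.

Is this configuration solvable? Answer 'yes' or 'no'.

Inversions (pairs i<j in row-major order where tile[i] > tile[j] > 0): 15
15 is odd, so the puzzle is not solvable.

Answer: no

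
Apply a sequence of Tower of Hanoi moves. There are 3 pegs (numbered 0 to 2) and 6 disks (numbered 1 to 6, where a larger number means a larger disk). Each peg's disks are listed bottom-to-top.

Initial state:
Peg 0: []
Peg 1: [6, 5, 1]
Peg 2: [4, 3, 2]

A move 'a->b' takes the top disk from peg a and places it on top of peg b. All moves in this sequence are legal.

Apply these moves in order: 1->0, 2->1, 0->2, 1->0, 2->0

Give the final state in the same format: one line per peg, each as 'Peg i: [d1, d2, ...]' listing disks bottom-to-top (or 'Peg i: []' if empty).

After move 1 (1->0):
Peg 0: [1]
Peg 1: [6, 5]
Peg 2: [4, 3, 2]

After move 2 (2->1):
Peg 0: [1]
Peg 1: [6, 5, 2]
Peg 2: [4, 3]

After move 3 (0->2):
Peg 0: []
Peg 1: [6, 5, 2]
Peg 2: [4, 3, 1]

After move 4 (1->0):
Peg 0: [2]
Peg 1: [6, 5]
Peg 2: [4, 3, 1]

After move 5 (2->0):
Peg 0: [2, 1]
Peg 1: [6, 5]
Peg 2: [4, 3]

Answer: Peg 0: [2, 1]
Peg 1: [6, 5]
Peg 2: [4, 3]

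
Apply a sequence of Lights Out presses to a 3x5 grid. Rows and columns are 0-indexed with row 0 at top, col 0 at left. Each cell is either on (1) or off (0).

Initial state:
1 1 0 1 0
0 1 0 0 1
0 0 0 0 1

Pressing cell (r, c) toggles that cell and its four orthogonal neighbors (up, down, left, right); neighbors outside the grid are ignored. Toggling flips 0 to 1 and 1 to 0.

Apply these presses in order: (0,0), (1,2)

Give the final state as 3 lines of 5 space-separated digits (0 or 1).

After press 1 at (0,0):
0 0 0 1 0
1 1 0 0 1
0 0 0 0 1

After press 2 at (1,2):
0 0 1 1 0
1 0 1 1 1
0 0 1 0 1

Answer: 0 0 1 1 0
1 0 1 1 1
0 0 1 0 1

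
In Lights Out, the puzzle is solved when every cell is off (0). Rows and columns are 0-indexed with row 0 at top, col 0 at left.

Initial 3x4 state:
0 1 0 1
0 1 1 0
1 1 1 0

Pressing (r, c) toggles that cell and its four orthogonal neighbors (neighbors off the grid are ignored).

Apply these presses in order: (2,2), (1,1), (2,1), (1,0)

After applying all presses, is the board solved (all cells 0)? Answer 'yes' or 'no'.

After press 1 at (2,2):
0 1 0 1
0 1 0 0
1 0 0 1

After press 2 at (1,1):
0 0 0 1
1 0 1 0
1 1 0 1

After press 3 at (2,1):
0 0 0 1
1 1 1 0
0 0 1 1

After press 4 at (1,0):
1 0 0 1
0 0 1 0
1 0 1 1

Lights still on: 6

Answer: no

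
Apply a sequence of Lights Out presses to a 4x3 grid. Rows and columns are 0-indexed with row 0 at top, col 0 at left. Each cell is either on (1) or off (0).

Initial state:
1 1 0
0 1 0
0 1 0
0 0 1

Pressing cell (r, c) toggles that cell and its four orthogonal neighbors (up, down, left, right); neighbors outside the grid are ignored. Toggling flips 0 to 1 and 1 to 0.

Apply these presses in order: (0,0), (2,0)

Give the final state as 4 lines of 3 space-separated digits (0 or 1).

Answer: 0 0 0
0 1 0
1 0 0
1 0 1

Derivation:
After press 1 at (0,0):
0 0 0
1 1 0
0 1 0
0 0 1

After press 2 at (2,0):
0 0 0
0 1 0
1 0 0
1 0 1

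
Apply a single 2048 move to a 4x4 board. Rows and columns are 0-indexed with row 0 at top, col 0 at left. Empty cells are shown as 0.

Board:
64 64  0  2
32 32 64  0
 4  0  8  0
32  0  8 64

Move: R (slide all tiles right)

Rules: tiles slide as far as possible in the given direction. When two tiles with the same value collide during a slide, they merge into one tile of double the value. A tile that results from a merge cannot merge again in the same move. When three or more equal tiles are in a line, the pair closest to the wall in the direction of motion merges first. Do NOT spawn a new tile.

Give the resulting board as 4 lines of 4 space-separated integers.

Slide right:
row 0: [64, 64, 0, 2] -> [0, 0, 128, 2]
row 1: [32, 32, 64, 0] -> [0, 0, 64, 64]
row 2: [4, 0, 8, 0] -> [0, 0, 4, 8]
row 3: [32, 0, 8, 64] -> [0, 32, 8, 64]

Answer:   0   0 128   2
  0   0  64  64
  0   0   4   8
  0  32   8  64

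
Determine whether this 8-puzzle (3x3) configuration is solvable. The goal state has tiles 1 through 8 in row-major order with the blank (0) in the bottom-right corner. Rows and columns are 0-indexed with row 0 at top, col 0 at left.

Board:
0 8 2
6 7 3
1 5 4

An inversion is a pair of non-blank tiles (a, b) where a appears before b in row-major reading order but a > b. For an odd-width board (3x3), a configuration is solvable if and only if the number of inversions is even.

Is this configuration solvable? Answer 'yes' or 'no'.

Answer: yes

Derivation:
Inversions (pairs i<j in row-major order where tile[i] > tile[j] > 0): 18
18 is even, so the puzzle is solvable.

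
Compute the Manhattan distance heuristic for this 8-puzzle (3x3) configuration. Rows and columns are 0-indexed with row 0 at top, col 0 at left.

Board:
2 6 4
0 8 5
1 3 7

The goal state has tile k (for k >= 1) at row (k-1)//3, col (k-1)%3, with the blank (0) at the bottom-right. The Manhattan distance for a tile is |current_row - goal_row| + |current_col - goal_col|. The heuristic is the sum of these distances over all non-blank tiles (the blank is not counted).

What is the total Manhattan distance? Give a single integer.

Answer: 15

Derivation:
Tile 2: (0,0)->(0,1) = 1
Tile 6: (0,1)->(1,2) = 2
Tile 4: (0,2)->(1,0) = 3
Tile 8: (1,1)->(2,1) = 1
Tile 5: (1,2)->(1,1) = 1
Tile 1: (2,0)->(0,0) = 2
Tile 3: (2,1)->(0,2) = 3
Tile 7: (2,2)->(2,0) = 2
Sum: 1 + 2 + 3 + 1 + 1 + 2 + 3 + 2 = 15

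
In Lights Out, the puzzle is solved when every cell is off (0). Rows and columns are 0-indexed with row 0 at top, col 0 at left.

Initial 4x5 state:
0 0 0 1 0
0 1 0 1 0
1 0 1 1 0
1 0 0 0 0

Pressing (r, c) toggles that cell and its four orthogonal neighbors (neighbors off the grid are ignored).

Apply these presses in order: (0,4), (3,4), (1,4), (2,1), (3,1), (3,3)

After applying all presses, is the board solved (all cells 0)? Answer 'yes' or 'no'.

Answer: yes

Derivation:
After press 1 at (0,4):
0 0 0 0 1
0 1 0 1 1
1 0 1 1 0
1 0 0 0 0

After press 2 at (3,4):
0 0 0 0 1
0 1 0 1 1
1 0 1 1 1
1 0 0 1 1

After press 3 at (1,4):
0 0 0 0 0
0 1 0 0 0
1 0 1 1 0
1 0 0 1 1

After press 4 at (2,1):
0 0 0 0 0
0 0 0 0 0
0 1 0 1 0
1 1 0 1 1

After press 5 at (3,1):
0 0 0 0 0
0 0 0 0 0
0 0 0 1 0
0 0 1 1 1

After press 6 at (3,3):
0 0 0 0 0
0 0 0 0 0
0 0 0 0 0
0 0 0 0 0

Lights still on: 0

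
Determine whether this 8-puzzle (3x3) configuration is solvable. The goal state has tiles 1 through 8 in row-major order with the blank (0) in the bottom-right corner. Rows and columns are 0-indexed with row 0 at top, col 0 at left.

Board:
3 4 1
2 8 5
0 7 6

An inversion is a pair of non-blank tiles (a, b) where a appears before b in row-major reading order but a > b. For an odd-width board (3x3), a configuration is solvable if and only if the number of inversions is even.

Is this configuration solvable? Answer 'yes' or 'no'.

Answer: yes

Derivation:
Inversions (pairs i<j in row-major order where tile[i] > tile[j] > 0): 8
8 is even, so the puzzle is solvable.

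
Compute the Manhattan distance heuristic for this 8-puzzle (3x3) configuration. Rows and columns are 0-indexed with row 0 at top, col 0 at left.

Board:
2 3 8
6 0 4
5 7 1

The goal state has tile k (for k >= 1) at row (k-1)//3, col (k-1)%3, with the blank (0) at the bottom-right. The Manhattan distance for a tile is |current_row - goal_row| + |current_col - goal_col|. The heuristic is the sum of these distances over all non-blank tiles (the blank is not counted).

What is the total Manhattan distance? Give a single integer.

Tile 2: (0,0)->(0,1) = 1
Tile 3: (0,1)->(0,2) = 1
Tile 8: (0,2)->(2,1) = 3
Tile 6: (1,0)->(1,2) = 2
Tile 4: (1,2)->(1,0) = 2
Tile 5: (2,0)->(1,1) = 2
Tile 7: (2,1)->(2,0) = 1
Tile 1: (2,2)->(0,0) = 4
Sum: 1 + 1 + 3 + 2 + 2 + 2 + 1 + 4 = 16

Answer: 16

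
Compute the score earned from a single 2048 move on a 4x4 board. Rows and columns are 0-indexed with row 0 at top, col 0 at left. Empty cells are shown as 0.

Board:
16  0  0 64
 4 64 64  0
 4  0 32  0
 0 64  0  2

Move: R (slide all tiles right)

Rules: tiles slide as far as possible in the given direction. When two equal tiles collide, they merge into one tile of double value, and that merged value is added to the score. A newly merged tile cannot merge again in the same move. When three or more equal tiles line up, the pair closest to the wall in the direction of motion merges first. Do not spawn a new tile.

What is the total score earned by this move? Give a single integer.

Slide right:
row 0: [16, 0, 0, 64] -> [0, 0, 16, 64]  score +0 (running 0)
row 1: [4, 64, 64, 0] -> [0, 0, 4, 128]  score +128 (running 128)
row 2: [4, 0, 32, 0] -> [0, 0, 4, 32]  score +0 (running 128)
row 3: [0, 64, 0, 2] -> [0, 0, 64, 2]  score +0 (running 128)
Board after move:
  0   0  16  64
  0   0   4 128
  0   0   4  32
  0   0  64   2

Answer: 128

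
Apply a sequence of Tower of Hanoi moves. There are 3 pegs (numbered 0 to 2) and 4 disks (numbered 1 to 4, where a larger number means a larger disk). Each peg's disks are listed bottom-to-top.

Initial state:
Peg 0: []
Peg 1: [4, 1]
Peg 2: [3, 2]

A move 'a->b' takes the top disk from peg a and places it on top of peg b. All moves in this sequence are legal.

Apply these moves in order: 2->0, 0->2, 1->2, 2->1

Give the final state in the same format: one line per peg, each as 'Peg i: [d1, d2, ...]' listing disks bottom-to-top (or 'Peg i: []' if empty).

Answer: Peg 0: []
Peg 1: [4, 1]
Peg 2: [3, 2]

Derivation:
After move 1 (2->0):
Peg 0: [2]
Peg 1: [4, 1]
Peg 2: [3]

After move 2 (0->2):
Peg 0: []
Peg 1: [4, 1]
Peg 2: [3, 2]

After move 3 (1->2):
Peg 0: []
Peg 1: [4]
Peg 2: [3, 2, 1]

After move 4 (2->1):
Peg 0: []
Peg 1: [4, 1]
Peg 2: [3, 2]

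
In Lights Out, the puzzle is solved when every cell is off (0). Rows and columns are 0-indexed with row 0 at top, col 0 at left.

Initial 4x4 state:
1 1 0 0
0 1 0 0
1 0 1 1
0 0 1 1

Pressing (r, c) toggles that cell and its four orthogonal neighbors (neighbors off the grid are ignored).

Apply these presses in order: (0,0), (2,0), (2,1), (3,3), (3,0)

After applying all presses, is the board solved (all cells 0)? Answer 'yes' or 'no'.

Answer: yes

Derivation:
After press 1 at (0,0):
0 0 0 0
1 1 0 0
1 0 1 1
0 0 1 1

After press 2 at (2,0):
0 0 0 0
0 1 0 0
0 1 1 1
1 0 1 1

After press 3 at (2,1):
0 0 0 0
0 0 0 0
1 0 0 1
1 1 1 1

After press 4 at (3,3):
0 0 0 0
0 0 0 0
1 0 0 0
1 1 0 0

After press 5 at (3,0):
0 0 0 0
0 0 0 0
0 0 0 0
0 0 0 0

Lights still on: 0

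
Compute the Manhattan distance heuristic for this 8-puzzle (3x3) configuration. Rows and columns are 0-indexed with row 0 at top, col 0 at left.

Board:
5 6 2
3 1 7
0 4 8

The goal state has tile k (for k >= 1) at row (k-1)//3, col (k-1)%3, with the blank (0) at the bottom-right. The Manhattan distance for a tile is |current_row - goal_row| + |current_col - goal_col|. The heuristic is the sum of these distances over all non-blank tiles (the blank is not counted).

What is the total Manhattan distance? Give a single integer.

Tile 5: (0,0)->(1,1) = 2
Tile 6: (0,1)->(1,2) = 2
Tile 2: (0,2)->(0,1) = 1
Tile 3: (1,0)->(0,2) = 3
Tile 1: (1,1)->(0,0) = 2
Tile 7: (1,2)->(2,0) = 3
Tile 4: (2,1)->(1,0) = 2
Tile 8: (2,2)->(2,1) = 1
Sum: 2 + 2 + 1 + 3 + 2 + 3 + 2 + 1 = 16

Answer: 16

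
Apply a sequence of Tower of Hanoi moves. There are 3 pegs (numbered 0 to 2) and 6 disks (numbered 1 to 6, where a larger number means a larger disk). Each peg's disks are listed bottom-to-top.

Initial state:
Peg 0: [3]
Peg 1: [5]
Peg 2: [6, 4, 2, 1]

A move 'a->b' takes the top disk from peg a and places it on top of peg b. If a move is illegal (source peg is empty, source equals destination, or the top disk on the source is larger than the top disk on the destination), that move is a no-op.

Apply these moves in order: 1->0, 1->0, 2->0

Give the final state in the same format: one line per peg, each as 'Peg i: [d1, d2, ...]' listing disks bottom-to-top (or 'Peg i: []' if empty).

Answer: Peg 0: [3, 1]
Peg 1: [5]
Peg 2: [6, 4, 2]

Derivation:
After move 1 (1->0):
Peg 0: [3]
Peg 1: [5]
Peg 2: [6, 4, 2, 1]

After move 2 (1->0):
Peg 0: [3]
Peg 1: [5]
Peg 2: [6, 4, 2, 1]

After move 3 (2->0):
Peg 0: [3, 1]
Peg 1: [5]
Peg 2: [6, 4, 2]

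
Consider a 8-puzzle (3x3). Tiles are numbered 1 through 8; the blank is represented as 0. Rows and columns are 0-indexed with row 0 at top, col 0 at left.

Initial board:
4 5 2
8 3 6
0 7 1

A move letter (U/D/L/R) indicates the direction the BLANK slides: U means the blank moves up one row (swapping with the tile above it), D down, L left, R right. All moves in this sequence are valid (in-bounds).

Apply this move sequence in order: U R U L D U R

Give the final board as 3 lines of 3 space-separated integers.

After move 1 (U):
4 5 2
0 3 6
8 7 1

After move 2 (R):
4 5 2
3 0 6
8 7 1

After move 3 (U):
4 0 2
3 5 6
8 7 1

After move 4 (L):
0 4 2
3 5 6
8 7 1

After move 5 (D):
3 4 2
0 5 6
8 7 1

After move 6 (U):
0 4 2
3 5 6
8 7 1

After move 7 (R):
4 0 2
3 5 6
8 7 1

Answer: 4 0 2
3 5 6
8 7 1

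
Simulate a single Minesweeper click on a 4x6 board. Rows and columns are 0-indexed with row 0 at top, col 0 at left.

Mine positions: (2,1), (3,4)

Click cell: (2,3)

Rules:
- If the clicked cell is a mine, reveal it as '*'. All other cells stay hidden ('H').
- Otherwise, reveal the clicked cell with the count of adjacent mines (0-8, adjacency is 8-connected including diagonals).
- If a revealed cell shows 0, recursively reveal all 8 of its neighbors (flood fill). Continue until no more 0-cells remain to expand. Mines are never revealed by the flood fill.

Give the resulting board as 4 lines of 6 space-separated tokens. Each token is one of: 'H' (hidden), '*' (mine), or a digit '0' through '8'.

H H H H H H
H H H H H H
H H H 1 H H
H H H H H H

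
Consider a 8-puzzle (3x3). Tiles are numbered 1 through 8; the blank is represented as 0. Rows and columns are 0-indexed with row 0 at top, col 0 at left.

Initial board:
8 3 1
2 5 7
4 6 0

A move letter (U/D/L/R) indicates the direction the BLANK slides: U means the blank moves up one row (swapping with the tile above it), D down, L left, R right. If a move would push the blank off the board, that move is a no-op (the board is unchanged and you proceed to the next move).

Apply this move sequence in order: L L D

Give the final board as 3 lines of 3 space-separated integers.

Answer: 8 3 1
2 5 7
0 4 6

Derivation:
After move 1 (L):
8 3 1
2 5 7
4 0 6

After move 2 (L):
8 3 1
2 5 7
0 4 6

After move 3 (D):
8 3 1
2 5 7
0 4 6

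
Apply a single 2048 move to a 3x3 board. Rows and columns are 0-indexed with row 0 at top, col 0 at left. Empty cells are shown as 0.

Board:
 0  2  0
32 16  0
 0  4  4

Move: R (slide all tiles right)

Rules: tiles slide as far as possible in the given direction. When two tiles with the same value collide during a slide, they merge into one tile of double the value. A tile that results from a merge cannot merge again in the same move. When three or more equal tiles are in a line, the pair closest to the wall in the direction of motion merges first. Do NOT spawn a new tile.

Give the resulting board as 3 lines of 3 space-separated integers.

Slide right:
row 0: [0, 2, 0] -> [0, 0, 2]
row 1: [32, 16, 0] -> [0, 32, 16]
row 2: [0, 4, 4] -> [0, 0, 8]

Answer:  0  0  2
 0 32 16
 0  0  8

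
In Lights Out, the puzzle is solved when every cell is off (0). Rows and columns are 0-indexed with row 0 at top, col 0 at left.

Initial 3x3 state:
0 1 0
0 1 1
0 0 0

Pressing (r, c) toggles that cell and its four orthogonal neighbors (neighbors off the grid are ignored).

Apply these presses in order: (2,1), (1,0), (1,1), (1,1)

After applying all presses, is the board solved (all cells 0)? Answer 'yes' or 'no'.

After press 1 at (2,1):
0 1 0
0 0 1
1 1 1

After press 2 at (1,0):
1 1 0
1 1 1
0 1 1

After press 3 at (1,1):
1 0 0
0 0 0
0 0 1

After press 4 at (1,1):
1 1 0
1 1 1
0 1 1

Lights still on: 7

Answer: no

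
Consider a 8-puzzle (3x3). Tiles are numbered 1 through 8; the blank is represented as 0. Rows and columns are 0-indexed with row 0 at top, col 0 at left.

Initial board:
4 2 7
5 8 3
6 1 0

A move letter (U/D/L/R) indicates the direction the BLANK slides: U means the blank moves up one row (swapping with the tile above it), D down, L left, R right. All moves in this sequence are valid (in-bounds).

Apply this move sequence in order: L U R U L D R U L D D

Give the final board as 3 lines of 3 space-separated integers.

After move 1 (L):
4 2 7
5 8 3
6 0 1

After move 2 (U):
4 2 7
5 0 3
6 8 1

After move 3 (R):
4 2 7
5 3 0
6 8 1

After move 4 (U):
4 2 0
5 3 7
6 8 1

After move 5 (L):
4 0 2
5 3 7
6 8 1

After move 6 (D):
4 3 2
5 0 7
6 8 1

After move 7 (R):
4 3 2
5 7 0
6 8 1

After move 8 (U):
4 3 0
5 7 2
6 8 1

After move 9 (L):
4 0 3
5 7 2
6 8 1

After move 10 (D):
4 7 3
5 0 2
6 8 1

After move 11 (D):
4 7 3
5 8 2
6 0 1

Answer: 4 7 3
5 8 2
6 0 1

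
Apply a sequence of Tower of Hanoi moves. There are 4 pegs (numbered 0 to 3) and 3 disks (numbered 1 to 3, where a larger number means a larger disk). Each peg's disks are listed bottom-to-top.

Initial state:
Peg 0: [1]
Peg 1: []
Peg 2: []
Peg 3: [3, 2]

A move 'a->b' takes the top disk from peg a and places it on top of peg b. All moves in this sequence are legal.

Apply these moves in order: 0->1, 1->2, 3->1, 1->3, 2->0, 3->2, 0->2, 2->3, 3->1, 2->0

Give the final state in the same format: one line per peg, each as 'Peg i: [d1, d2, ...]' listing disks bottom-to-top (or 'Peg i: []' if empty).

After move 1 (0->1):
Peg 0: []
Peg 1: [1]
Peg 2: []
Peg 3: [3, 2]

After move 2 (1->2):
Peg 0: []
Peg 1: []
Peg 2: [1]
Peg 3: [3, 2]

After move 3 (3->1):
Peg 0: []
Peg 1: [2]
Peg 2: [1]
Peg 3: [3]

After move 4 (1->3):
Peg 0: []
Peg 1: []
Peg 2: [1]
Peg 3: [3, 2]

After move 5 (2->0):
Peg 0: [1]
Peg 1: []
Peg 2: []
Peg 3: [3, 2]

After move 6 (3->2):
Peg 0: [1]
Peg 1: []
Peg 2: [2]
Peg 3: [3]

After move 7 (0->2):
Peg 0: []
Peg 1: []
Peg 2: [2, 1]
Peg 3: [3]

After move 8 (2->3):
Peg 0: []
Peg 1: []
Peg 2: [2]
Peg 3: [3, 1]

After move 9 (3->1):
Peg 0: []
Peg 1: [1]
Peg 2: [2]
Peg 3: [3]

After move 10 (2->0):
Peg 0: [2]
Peg 1: [1]
Peg 2: []
Peg 3: [3]

Answer: Peg 0: [2]
Peg 1: [1]
Peg 2: []
Peg 3: [3]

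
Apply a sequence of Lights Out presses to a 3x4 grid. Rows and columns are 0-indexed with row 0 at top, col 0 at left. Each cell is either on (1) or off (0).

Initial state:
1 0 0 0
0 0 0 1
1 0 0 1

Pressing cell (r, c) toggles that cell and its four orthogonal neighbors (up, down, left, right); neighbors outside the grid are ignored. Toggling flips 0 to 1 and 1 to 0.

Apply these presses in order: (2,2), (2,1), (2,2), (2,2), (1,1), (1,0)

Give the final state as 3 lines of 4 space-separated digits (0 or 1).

After press 1 at (2,2):
1 0 0 0
0 0 1 1
1 1 1 0

After press 2 at (2,1):
1 0 0 0
0 1 1 1
0 0 0 0

After press 3 at (2,2):
1 0 0 0
0 1 0 1
0 1 1 1

After press 4 at (2,2):
1 0 0 0
0 1 1 1
0 0 0 0

After press 5 at (1,1):
1 1 0 0
1 0 0 1
0 1 0 0

After press 6 at (1,0):
0 1 0 0
0 1 0 1
1 1 0 0

Answer: 0 1 0 0
0 1 0 1
1 1 0 0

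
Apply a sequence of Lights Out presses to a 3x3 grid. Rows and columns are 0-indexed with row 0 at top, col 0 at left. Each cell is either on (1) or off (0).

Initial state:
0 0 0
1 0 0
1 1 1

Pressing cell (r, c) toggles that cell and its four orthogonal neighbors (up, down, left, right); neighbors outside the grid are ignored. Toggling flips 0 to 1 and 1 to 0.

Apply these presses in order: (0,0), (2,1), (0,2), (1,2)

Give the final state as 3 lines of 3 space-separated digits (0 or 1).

Answer: 1 0 0
0 0 0
0 0 1

Derivation:
After press 1 at (0,0):
1 1 0
0 0 0
1 1 1

After press 2 at (2,1):
1 1 0
0 1 0
0 0 0

After press 3 at (0,2):
1 0 1
0 1 1
0 0 0

After press 4 at (1,2):
1 0 0
0 0 0
0 0 1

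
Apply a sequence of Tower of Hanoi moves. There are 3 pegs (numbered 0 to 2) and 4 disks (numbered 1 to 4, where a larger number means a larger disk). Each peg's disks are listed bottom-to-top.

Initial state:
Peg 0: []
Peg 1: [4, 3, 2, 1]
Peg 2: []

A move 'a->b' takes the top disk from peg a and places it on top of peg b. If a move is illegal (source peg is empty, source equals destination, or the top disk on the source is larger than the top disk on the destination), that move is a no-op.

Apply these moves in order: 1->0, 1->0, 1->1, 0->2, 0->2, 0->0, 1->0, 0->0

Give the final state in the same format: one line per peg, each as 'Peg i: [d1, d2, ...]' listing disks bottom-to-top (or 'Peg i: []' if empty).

After move 1 (1->0):
Peg 0: [1]
Peg 1: [4, 3, 2]
Peg 2: []

After move 2 (1->0):
Peg 0: [1]
Peg 1: [4, 3, 2]
Peg 2: []

After move 3 (1->1):
Peg 0: [1]
Peg 1: [4, 3, 2]
Peg 2: []

After move 4 (0->2):
Peg 0: []
Peg 1: [4, 3, 2]
Peg 2: [1]

After move 5 (0->2):
Peg 0: []
Peg 1: [4, 3, 2]
Peg 2: [1]

After move 6 (0->0):
Peg 0: []
Peg 1: [4, 3, 2]
Peg 2: [1]

After move 7 (1->0):
Peg 0: [2]
Peg 1: [4, 3]
Peg 2: [1]

After move 8 (0->0):
Peg 0: [2]
Peg 1: [4, 3]
Peg 2: [1]

Answer: Peg 0: [2]
Peg 1: [4, 3]
Peg 2: [1]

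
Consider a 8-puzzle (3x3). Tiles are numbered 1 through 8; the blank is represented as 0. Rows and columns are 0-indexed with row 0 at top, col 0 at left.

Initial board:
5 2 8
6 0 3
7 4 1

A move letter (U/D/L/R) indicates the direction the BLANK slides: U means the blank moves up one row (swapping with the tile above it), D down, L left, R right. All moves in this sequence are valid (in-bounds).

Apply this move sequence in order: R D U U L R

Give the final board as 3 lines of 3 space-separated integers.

Answer: 5 2 0
6 3 8
7 4 1

Derivation:
After move 1 (R):
5 2 8
6 3 0
7 4 1

After move 2 (D):
5 2 8
6 3 1
7 4 0

After move 3 (U):
5 2 8
6 3 0
7 4 1

After move 4 (U):
5 2 0
6 3 8
7 4 1

After move 5 (L):
5 0 2
6 3 8
7 4 1

After move 6 (R):
5 2 0
6 3 8
7 4 1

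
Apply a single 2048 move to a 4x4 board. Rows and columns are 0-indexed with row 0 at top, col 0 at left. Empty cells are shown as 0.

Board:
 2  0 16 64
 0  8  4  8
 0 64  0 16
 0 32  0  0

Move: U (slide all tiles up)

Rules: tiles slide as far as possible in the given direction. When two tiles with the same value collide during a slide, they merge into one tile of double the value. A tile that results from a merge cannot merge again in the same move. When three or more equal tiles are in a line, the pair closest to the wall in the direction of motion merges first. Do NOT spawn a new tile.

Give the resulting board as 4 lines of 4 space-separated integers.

Answer:  2  8 16 64
 0 64  4  8
 0 32  0 16
 0  0  0  0

Derivation:
Slide up:
col 0: [2, 0, 0, 0] -> [2, 0, 0, 0]
col 1: [0, 8, 64, 32] -> [8, 64, 32, 0]
col 2: [16, 4, 0, 0] -> [16, 4, 0, 0]
col 3: [64, 8, 16, 0] -> [64, 8, 16, 0]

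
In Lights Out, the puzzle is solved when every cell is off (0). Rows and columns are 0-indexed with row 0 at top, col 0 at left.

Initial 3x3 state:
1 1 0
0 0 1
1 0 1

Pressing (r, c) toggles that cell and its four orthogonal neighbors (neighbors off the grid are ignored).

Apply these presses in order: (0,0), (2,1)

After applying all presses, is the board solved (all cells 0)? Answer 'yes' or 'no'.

Answer: no

Derivation:
After press 1 at (0,0):
0 0 0
1 0 1
1 0 1

After press 2 at (2,1):
0 0 0
1 1 1
0 1 0

Lights still on: 4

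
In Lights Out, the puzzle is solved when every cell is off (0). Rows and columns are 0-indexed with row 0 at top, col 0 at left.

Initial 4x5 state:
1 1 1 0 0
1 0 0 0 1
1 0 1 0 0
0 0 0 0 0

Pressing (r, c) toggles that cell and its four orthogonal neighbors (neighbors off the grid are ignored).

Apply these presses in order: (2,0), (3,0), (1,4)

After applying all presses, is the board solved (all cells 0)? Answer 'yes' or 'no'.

After press 1 at (2,0):
1 1 1 0 0
0 0 0 0 1
0 1 1 0 0
1 0 0 0 0

After press 2 at (3,0):
1 1 1 0 0
0 0 0 0 1
1 1 1 0 0
0 1 0 0 0

After press 3 at (1,4):
1 1 1 0 1
0 0 0 1 0
1 1 1 0 1
0 1 0 0 0

Lights still on: 10

Answer: no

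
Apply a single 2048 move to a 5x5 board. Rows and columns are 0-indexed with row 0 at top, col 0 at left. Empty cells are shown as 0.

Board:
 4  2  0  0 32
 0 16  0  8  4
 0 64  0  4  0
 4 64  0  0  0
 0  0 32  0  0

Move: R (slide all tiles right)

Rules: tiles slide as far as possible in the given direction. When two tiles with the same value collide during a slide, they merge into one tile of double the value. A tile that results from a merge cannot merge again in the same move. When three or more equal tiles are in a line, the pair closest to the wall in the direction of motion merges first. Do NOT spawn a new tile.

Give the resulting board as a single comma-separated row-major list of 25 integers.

Slide right:
row 0: [4, 2, 0, 0, 32] -> [0, 0, 4, 2, 32]
row 1: [0, 16, 0, 8, 4] -> [0, 0, 16, 8, 4]
row 2: [0, 64, 0, 4, 0] -> [0, 0, 0, 64, 4]
row 3: [4, 64, 0, 0, 0] -> [0, 0, 0, 4, 64]
row 4: [0, 0, 32, 0, 0] -> [0, 0, 0, 0, 32]

Answer: 0, 0, 4, 2, 32, 0, 0, 16, 8, 4, 0, 0, 0, 64, 4, 0, 0, 0, 4, 64, 0, 0, 0, 0, 32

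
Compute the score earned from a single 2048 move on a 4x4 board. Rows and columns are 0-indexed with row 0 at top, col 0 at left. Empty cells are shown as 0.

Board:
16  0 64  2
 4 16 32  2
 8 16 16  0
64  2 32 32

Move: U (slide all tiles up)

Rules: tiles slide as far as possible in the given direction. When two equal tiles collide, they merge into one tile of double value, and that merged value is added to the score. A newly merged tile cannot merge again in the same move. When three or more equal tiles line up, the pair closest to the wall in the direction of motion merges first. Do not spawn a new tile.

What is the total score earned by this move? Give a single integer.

Slide up:
col 0: [16, 4, 8, 64] -> [16, 4, 8, 64]  score +0 (running 0)
col 1: [0, 16, 16, 2] -> [32, 2, 0, 0]  score +32 (running 32)
col 2: [64, 32, 16, 32] -> [64, 32, 16, 32]  score +0 (running 32)
col 3: [2, 2, 0, 32] -> [4, 32, 0, 0]  score +4 (running 36)
Board after move:
16 32 64  4
 4  2 32 32
 8  0 16  0
64  0 32  0

Answer: 36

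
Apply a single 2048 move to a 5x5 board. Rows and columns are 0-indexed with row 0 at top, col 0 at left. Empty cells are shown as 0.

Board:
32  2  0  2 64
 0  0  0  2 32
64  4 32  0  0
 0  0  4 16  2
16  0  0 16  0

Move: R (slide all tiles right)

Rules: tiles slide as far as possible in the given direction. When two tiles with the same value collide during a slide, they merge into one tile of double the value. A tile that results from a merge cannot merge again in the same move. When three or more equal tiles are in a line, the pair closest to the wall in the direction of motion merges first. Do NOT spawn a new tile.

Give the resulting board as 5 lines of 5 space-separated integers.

Slide right:
row 0: [32, 2, 0, 2, 64] -> [0, 0, 32, 4, 64]
row 1: [0, 0, 0, 2, 32] -> [0, 0, 0, 2, 32]
row 2: [64, 4, 32, 0, 0] -> [0, 0, 64, 4, 32]
row 3: [0, 0, 4, 16, 2] -> [0, 0, 4, 16, 2]
row 4: [16, 0, 0, 16, 0] -> [0, 0, 0, 0, 32]

Answer:  0  0 32  4 64
 0  0  0  2 32
 0  0 64  4 32
 0  0  4 16  2
 0  0  0  0 32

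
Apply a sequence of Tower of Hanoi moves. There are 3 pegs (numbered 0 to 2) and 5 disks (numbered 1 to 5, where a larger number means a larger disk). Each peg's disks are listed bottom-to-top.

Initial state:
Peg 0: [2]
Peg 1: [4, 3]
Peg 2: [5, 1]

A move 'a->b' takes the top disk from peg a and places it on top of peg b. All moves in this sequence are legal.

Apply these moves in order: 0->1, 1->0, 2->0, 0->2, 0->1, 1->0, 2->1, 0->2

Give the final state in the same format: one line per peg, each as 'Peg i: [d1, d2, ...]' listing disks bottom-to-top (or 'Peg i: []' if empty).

After move 1 (0->1):
Peg 0: []
Peg 1: [4, 3, 2]
Peg 2: [5, 1]

After move 2 (1->0):
Peg 0: [2]
Peg 1: [4, 3]
Peg 2: [5, 1]

After move 3 (2->0):
Peg 0: [2, 1]
Peg 1: [4, 3]
Peg 2: [5]

After move 4 (0->2):
Peg 0: [2]
Peg 1: [4, 3]
Peg 2: [5, 1]

After move 5 (0->1):
Peg 0: []
Peg 1: [4, 3, 2]
Peg 2: [5, 1]

After move 6 (1->0):
Peg 0: [2]
Peg 1: [4, 3]
Peg 2: [5, 1]

After move 7 (2->1):
Peg 0: [2]
Peg 1: [4, 3, 1]
Peg 2: [5]

After move 8 (0->2):
Peg 0: []
Peg 1: [4, 3, 1]
Peg 2: [5, 2]

Answer: Peg 0: []
Peg 1: [4, 3, 1]
Peg 2: [5, 2]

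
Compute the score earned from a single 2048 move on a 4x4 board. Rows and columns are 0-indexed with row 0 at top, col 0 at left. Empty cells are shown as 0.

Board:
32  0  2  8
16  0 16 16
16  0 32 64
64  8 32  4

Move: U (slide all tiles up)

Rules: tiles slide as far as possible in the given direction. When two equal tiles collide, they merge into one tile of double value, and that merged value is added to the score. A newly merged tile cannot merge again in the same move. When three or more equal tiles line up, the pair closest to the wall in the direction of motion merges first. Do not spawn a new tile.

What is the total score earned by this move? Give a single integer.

Slide up:
col 0: [32, 16, 16, 64] -> [32, 32, 64, 0]  score +32 (running 32)
col 1: [0, 0, 0, 8] -> [8, 0, 0, 0]  score +0 (running 32)
col 2: [2, 16, 32, 32] -> [2, 16, 64, 0]  score +64 (running 96)
col 3: [8, 16, 64, 4] -> [8, 16, 64, 4]  score +0 (running 96)
Board after move:
32  8  2  8
32  0 16 16
64  0 64 64
 0  0  0  4

Answer: 96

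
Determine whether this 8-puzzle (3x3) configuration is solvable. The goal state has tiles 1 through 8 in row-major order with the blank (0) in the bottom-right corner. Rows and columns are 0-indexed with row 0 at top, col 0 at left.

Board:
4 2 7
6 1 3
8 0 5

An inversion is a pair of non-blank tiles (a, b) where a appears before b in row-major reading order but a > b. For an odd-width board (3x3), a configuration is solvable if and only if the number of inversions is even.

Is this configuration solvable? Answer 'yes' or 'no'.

Answer: yes

Derivation:
Inversions (pairs i<j in row-major order where tile[i] > tile[j] > 0): 12
12 is even, so the puzzle is solvable.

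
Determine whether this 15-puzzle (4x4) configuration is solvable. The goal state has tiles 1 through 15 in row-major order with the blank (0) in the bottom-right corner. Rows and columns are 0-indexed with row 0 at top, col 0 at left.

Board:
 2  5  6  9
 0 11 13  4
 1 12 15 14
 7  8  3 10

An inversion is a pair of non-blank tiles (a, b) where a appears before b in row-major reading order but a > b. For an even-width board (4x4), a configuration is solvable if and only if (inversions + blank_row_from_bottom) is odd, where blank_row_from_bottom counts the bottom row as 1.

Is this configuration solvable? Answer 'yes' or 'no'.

Answer: yes

Derivation:
Inversions: 42
Blank is in row 1 (0-indexed from top), which is row 3 counting from the bottom (bottom = 1).
42 + 3 = 45, which is odd, so the puzzle is solvable.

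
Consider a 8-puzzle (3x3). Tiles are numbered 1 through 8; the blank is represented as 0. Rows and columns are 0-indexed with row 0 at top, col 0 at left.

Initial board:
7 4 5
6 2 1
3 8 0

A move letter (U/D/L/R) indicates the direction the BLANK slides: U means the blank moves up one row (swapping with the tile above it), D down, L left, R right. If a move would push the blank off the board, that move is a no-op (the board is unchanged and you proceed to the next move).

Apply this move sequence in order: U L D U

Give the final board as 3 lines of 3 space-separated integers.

Answer: 7 4 5
6 0 2
3 8 1

Derivation:
After move 1 (U):
7 4 5
6 2 0
3 8 1

After move 2 (L):
7 4 5
6 0 2
3 8 1

After move 3 (D):
7 4 5
6 8 2
3 0 1

After move 4 (U):
7 4 5
6 0 2
3 8 1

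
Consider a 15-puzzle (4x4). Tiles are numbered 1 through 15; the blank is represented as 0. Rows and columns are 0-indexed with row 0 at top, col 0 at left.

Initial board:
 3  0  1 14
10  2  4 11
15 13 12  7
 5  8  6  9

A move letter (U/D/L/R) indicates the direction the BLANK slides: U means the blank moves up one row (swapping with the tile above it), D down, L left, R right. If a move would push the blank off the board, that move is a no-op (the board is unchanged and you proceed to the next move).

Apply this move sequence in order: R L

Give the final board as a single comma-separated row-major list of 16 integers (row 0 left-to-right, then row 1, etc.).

Answer: 3, 0, 1, 14, 10, 2, 4, 11, 15, 13, 12, 7, 5, 8, 6, 9

Derivation:
After move 1 (R):
 3  1  0 14
10  2  4 11
15 13 12  7
 5  8  6  9

After move 2 (L):
 3  0  1 14
10  2  4 11
15 13 12  7
 5  8  6  9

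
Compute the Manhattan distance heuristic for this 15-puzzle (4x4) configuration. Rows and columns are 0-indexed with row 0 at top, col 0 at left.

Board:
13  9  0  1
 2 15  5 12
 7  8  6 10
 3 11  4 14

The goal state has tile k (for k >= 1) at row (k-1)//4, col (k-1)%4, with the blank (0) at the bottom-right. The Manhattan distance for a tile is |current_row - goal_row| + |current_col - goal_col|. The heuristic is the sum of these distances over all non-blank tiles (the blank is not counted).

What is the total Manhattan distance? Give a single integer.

Tile 13: at (0,0), goal (3,0), distance |0-3|+|0-0| = 3
Tile 9: at (0,1), goal (2,0), distance |0-2|+|1-0| = 3
Tile 1: at (0,3), goal (0,0), distance |0-0|+|3-0| = 3
Tile 2: at (1,0), goal (0,1), distance |1-0|+|0-1| = 2
Tile 15: at (1,1), goal (3,2), distance |1-3|+|1-2| = 3
Tile 5: at (1,2), goal (1,0), distance |1-1|+|2-0| = 2
Tile 12: at (1,3), goal (2,3), distance |1-2|+|3-3| = 1
Tile 7: at (2,0), goal (1,2), distance |2-1|+|0-2| = 3
Tile 8: at (2,1), goal (1,3), distance |2-1|+|1-3| = 3
Tile 6: at (2,2), goal (1,1), distance |2-1|+|2-1| = 2
Tile 10: at (2,3), goal (2,1), distance |2-2|+|3-1| = 2
Tile 3: at (3,0), goal (0,2), distance |3-0|+|0-2| = 5
Tile 11: at (3,1), goal (2,2), distance |3-2|+|1-2| = 2
Tile 4: at (3,2), goal (0,3), distance |3-0|+|2-3| = 4
Tile 14: at (3,3), goal (3,1), distance |3-3|+|3-1| = 2
Sum: 3 + 3 + 3 + 2 + 3 + 2 + 1 + 3 + 3 + 2 + 2 + 5 + 2 + 4 + 2 = 40

Answer: 40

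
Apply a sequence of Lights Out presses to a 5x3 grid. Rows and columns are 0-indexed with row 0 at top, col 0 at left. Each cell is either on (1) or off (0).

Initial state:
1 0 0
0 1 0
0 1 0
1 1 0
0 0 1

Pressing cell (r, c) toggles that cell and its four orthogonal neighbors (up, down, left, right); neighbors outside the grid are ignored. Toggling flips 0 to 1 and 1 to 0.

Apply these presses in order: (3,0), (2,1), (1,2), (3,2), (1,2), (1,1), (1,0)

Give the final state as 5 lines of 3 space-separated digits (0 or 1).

After press 1 at (3,0):
1 0 0
0 1 0
1 1 0
0 0 0
1 0 1

After press 2 at (2,1):
1 0 0
0 0 0
0 0 1
0 1 0
1 0 1

After press 3 at (1,2):
1 0 1
0 1 1
0 0 0
0 1 0
1 0 1

After press 4 at (3,2):
1 0 1
0 1 1
0 0 1
0 0 1
1 0 0

After press 5 at (1,2):
1 0 0
0 0 0
0 0 0
0 0 1
1 0 0

After press 6 at (1,1):
1 1 0
1 1 1
0 1 0
0 0 1
1 0 0

After press 7 at (1,0):
0 1 0
0 0 1
1 1 0
0 0 1
1 0 0

Answer: 0 1 0
0 0 1
1 1 0
0 0 1
1 0 0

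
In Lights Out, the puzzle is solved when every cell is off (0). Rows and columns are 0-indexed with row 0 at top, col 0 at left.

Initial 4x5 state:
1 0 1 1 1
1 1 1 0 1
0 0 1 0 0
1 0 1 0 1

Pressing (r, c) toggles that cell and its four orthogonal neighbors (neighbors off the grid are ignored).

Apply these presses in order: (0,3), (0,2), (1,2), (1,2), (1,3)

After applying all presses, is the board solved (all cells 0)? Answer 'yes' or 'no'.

After press 1 at (0,3):
1 0 0 0 0
1 1 1 1 1
0 0 1 0 0
1 0 1 0 1

After press 2 at (0,2):
1 1 1 1 0
1 1 0 1 1
0 0 1 0 0
1 0 1 0 1

After press 3 at (1,2):
1 1 0 1 0
1 0 1 0 1
0 0 0 0 0
1 0 1 0 1

After press 4 at (1,2):
1 1 1 1 0
1 1 0 1 1
0 0 1 0 0
1 0 1 0 1

After press 5 at (1,3):
1 1 1 0 0
1 1 1 0 0
0 0 1 1 0
1 0 1 0 1

Lights still on: 11

Answer: no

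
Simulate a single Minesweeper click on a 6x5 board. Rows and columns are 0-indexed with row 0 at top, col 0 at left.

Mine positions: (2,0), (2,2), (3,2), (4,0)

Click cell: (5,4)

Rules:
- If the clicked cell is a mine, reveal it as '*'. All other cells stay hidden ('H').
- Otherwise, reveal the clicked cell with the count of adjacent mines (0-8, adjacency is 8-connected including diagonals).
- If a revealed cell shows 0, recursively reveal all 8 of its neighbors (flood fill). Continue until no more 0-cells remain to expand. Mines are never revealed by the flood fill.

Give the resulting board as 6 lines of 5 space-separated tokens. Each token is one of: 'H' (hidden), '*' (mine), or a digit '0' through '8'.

0 0 0 0 0
1 2 1 1 0
H H H 2 0
H H H 2 0
H 2 1 1 0
H 1 0 0 0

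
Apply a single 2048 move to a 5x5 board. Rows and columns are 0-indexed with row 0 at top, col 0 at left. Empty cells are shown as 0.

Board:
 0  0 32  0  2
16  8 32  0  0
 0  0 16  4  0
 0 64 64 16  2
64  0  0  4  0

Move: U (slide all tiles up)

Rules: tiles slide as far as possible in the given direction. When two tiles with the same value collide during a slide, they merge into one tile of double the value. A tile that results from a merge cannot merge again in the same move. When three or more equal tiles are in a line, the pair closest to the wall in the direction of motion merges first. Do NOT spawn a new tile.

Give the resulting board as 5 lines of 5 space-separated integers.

Answer: 16  8 64  4  4
64 64 16 16  0
 0  0 64  4  0
 0  0  0  0  0
 0  0  0  0  0

Derivation:
Slide up:
col 0: [0, 16, 0, 0, 64] -> [16, 64, 0, 0, 0]
col 1: [0, 8, 0, 64, 0] -> [8, 64, 0, 0, 0]
col 2: [32, 32, 16, 64, 0] -> [64, 16, 64, 0, 0]
col 3: [0, 0, 4, 16, 4] -> [4, 16, 4, 0, 0]
col 4: [2, 0, 0, 2, 0] -> [4, 0, 0, 0, 0]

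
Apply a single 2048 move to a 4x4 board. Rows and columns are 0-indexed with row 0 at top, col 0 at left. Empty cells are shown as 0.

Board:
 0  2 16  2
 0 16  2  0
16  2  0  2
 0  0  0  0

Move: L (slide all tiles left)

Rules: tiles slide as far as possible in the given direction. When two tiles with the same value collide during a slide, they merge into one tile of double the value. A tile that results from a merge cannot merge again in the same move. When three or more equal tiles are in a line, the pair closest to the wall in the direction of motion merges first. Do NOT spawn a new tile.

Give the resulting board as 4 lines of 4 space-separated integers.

Answer:  2 16  2  0
16  2  0  0
16  4  0  0
 0  0  0  0

Derivation:
Slide left:
row 0: [0, 2, 16, 2] -> [2, 16, 2, 0]
row 1: [0, 16, 2, 0] -> [16, 2, 0, 0]
row 2: [16, 2, 0, 2] -> [16, 4, 0, 0]
row 3: [0, 0, 0, 0] -> [0, 0, 0, 0]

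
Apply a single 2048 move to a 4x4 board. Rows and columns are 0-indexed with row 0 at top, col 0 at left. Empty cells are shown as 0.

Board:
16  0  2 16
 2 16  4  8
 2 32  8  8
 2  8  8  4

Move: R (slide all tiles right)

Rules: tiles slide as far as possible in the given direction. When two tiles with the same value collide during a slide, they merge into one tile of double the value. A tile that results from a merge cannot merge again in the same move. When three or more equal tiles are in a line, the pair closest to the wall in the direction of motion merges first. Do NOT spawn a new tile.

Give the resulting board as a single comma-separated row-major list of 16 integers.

Answer: 0, 16, 2, 16, 2, 16, 4, 8, 0, 2, 32, 16, 0, 2, 16, 4

Derivation:
Slide right:
row 0: [16, 0, 2, 16] -> [0, 16, 2, 16]
row 1: [2, 16, 4, 8] -> [2, 16, 4, 8]
row 2: [2, 32, 8, 8] -> [0, 2, 32, 16]
row 3: [2, 8, 8, 4] -> [0, 2, 16, 4]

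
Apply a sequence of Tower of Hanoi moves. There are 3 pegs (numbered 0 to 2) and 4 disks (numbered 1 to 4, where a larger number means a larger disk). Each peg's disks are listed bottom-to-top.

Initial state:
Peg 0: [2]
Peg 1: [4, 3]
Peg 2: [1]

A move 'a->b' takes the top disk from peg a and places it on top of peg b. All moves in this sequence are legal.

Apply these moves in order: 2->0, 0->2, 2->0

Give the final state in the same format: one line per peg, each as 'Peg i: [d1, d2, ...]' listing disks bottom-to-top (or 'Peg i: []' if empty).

Answer: Peg 0: [2, 1]
Peg 1: [4, 3]
Peg 2: []

Derivation:
After move 1 (2->0):
Peg 0: [2, 1]
Peg 1: [4, 3]
Peg 2: []

After move 2 (0->2):
Peg 0: [2]
Peg 1: [4, 3]
Peg 2: [1]

After move 3 (2->0):
Peg 0: [2, 1]
Peg 1: [4, 3]
Peg 2: []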